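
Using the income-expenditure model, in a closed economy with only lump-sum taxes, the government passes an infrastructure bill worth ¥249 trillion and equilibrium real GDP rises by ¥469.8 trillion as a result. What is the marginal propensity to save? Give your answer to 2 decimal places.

0.53

Implied spending multiplier k = ΔY/ΔG = 469.8/249 ≈ 1.8867.
Since k = 1/(1 − MPC), MPC = 1 − 1/k = 1 − ΔG/ΔY = 1 − 249/469.8 ≈ 0.47.
MPS = 1 − MPC = 0.53.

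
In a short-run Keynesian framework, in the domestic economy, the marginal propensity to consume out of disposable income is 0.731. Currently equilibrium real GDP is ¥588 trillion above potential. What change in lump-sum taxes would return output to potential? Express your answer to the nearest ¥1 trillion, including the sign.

Spending multiplier = 1/(1 − MPC) = 1/(1 − 0.731) = 1/0.269 ≈ 3.717.
Tax multiplier = −c·k = −0.731/0.269 ≈ −2.717. Need ΔY = −¥588 trillion, so ΔT = ΔY/(−c·k) = −(−¥588 trillion) × 0.269 / 0.731 ≈ +¥216 trillion.
The government should raise lump-sum taxes by ¥216 trillion.

+¥216 trillion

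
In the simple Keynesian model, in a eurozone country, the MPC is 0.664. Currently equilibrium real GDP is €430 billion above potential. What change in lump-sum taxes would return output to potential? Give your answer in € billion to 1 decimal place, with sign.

Spending multiplier = 1/(1 − MPC) = 1/(1 − 0.664) = 1/0.336 ≈ 2.976.
Tax multiplier = −c·k = −0.664/0.336 ≈ −1.976. Need ΔY = −€430 billion, so ΔT = ΔY/(−c·k) = −(−€430 billion) × 0.336 / 0.664 ≈ +€217.6 billion.
The government should raise lump-sum taxes by €217.6 billion.

+€217.6 billion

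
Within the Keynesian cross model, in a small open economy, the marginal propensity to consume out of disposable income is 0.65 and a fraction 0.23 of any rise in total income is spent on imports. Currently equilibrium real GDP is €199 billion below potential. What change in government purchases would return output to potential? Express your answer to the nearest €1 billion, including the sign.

Spending multiplier = 1/(1 − c + m) = 1/(1 − 0.65 + 0.23) = 1/0.58 ≈ 1.724.
Need ΔY = +€199 billion, so ΔG = ΔY/k = (+€199 billion) × 0.58 ≈ +€115 billion.
The government should increase government purchases by €115 billion.

+€115 billion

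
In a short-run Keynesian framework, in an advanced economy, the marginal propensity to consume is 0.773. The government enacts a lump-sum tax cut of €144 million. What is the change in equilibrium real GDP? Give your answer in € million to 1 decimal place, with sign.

A lump-sum tax change of −€144 million shifts disposable income by +€144 million; first-round consumption changes by −c × ΔT = −0.773 × (−€144 million) = +€111.312 million.
Expenditure multiplier = 1/(1 − MPC) = 1/(1 − 0.773) = 1/0.227 ≈ 4.405.
The tax multiplier is −c × k ≈ −3.405, so ΔY = k × (−c·ΔT) = (+€111.312 million) / 0.227 ≈ +€490.4 million.

+€490.4 million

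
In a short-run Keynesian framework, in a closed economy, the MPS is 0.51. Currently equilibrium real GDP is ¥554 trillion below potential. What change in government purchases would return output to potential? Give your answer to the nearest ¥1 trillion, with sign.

+¥283 trillion

MPC = 1 − MPS = 1 − 0.51 = 0.49.
Spending multiplier = 1/(1 − MPC) = 1/(1 − 0.49) = 1/0.51 ≈ 1.961.
Need ΔY = +¥554 trillion, so ΔG = ΔY/k = (+¥554 trillion) × 0.51 ≈ +¥283 trillion.
The government should increase government purchases by ¥283 trillion.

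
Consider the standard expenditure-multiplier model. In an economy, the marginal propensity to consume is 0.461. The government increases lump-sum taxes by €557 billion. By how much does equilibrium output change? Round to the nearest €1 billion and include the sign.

−€476 billion

A lump-sum tax change of +€557 billion shifts disposable income by −€557 billion; first-round consumption changes by −c × ΔT = −0.461 × (+€557 billion) = −€256.777 billion.
Expenditure multiplier = 1/(1 − MPC) = 1/(1 − 0.461) = 1/0.539 ≈ 1.855.
The tax multiplier is −c × k ≈ −0.855, so ΔY = k × (−c·ΔT) = (−€256.777 billion) / 0.539 ≈ −€476 billion.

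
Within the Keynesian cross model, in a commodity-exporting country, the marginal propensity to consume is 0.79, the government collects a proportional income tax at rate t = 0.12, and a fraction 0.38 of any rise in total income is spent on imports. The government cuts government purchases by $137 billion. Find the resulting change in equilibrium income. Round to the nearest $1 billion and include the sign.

Government-spending multiplier = 1/(1 − c(1−t) + m) = 1/(1 − 0.79×0.88 + 0.38) = 1/0.6848 ≈ 1.46.
ΔY = k × ΔG = (−$137 billion) / 0.6848 ≈ −$200 billion.

−$200 billion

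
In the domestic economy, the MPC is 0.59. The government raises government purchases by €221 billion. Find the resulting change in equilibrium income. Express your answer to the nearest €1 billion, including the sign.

+€539 billion

Expenditure multiplier = 1/(1 − MPC) = 1/(1 − 0.59) = 1/0.41 ≈ 2.439.
ΔY = k × ΔG = (+€221 billion) / 0.41 ≈ +€539 billion.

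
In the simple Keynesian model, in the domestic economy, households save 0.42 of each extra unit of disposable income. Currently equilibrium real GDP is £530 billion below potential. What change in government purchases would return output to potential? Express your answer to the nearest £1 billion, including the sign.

MPC = 1 − MPS = 1 − 0.42 = 0.58.
Spending multiplier = 1/(1 − MPC) = 1/(1 − 0.58) = 1/0.42 ≈ 2.381.
Need ΔY = +£530 billion, so ΔG = ΔY/k = (+£530 billion) × 0.42 ≈ +£223 billion.
The government should increase government purchases by £223 billion.

+£223 billion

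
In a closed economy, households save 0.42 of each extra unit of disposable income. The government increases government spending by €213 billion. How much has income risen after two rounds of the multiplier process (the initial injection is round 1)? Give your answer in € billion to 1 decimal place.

€336.5 billion

MPC = 1 − MPS = 1 − 0.42 = 0.58.
Round 1 adds ΔG = €213 billion; each later round is MPC = 0.58 times the previous.
After 2 rounds: 213 + 123.54 = ΔG·(1 − c^2)/(1 − c) = 213 × (1 − 0.3364)/0.42 ≈ €336.5 billion.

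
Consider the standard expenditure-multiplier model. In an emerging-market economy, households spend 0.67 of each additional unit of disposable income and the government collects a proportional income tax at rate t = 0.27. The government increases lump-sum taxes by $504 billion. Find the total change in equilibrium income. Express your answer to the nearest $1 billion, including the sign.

A lump-sum tax change of +$504 billion shifts disposable income by −$504 billion; first-round consumption changes by −c × ΔT = −0.67 × (+$504 billion) = −$337.68 billion.
Expenditure multiplier = 1/(1 − c(1−t)) = 1/(1 − 0.67×0.73) = 1/0.5109 ≈ 1.957.
The tax multiplier is −c × k ≈ −1.311, so ΔY = k × (−c·ΔT) = (−$337.68 billion) / 0.5109 ≈ −$661 billion.

−$661 billion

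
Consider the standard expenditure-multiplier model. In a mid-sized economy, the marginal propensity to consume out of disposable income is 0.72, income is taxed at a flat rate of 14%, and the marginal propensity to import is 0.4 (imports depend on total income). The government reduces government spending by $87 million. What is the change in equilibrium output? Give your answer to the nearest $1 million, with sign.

−$111 million

Expenditure multiplier = 1/(1 − c(1−t) + m) = 1/(1 − 0.72×0.86 + 0.4) = 1/0.7808 ≈ 1.281.
ΔY = k × ΔG = (−$87 million) / 0.7808 ≈ −$111 million.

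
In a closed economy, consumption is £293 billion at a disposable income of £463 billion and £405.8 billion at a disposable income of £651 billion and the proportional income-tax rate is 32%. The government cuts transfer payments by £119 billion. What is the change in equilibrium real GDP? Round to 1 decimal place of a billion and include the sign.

−£120.6 billion

MPC = ΔC/ΔYd = (405.8 − 293)/(651 − 463) = 112.8/188 = 0.6.
The transfer change shifts disposable income by −£119 billion, so first-round consumption changes by c·ΔTR = 0.6 × (−£119 billion) = −£71.4 billion.
Expenditure multiplier = 1/(1 − c(1−t)) = 1/(1 − 0.6×0.68) = 1/0.592 ≈ 1.689.
The transfer multiplier is c × k ≈ 1.014, so ΔY = k × (c·ΔTR) = (−£71.4 billion) / 0.592 ≈ −£120.6 billion.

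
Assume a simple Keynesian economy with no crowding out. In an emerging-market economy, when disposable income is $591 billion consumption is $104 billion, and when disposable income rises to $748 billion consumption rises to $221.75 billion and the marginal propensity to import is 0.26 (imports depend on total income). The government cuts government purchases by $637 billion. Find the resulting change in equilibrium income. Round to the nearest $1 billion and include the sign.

MPC = ΔC/ΔYd = (221.75 − 104)/(748 − 591) = 117.75/157 = 0.75.
Expenditure multiplier = 1/(1 − c + m) = 1/(1 − 0.75 + 0.26) = 1/0.51 ≈ 1.961.
ΔY = k × ΔG = (−$637 billion) / 0.51 ≈ −$1,249 billion.

−$1,249 billion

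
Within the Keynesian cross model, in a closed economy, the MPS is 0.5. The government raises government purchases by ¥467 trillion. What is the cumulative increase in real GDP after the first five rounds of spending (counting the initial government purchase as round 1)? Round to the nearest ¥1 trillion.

¥905 trillion

MPC = 1 − MPS = 1 − 0.5 = 0.5.
Round 1 adds ΔG = ¥467 trillion; each later round is MPC = 0.5 times the previous.
After 5 rounds: 467 + 233.5 + 116.75 + 58.375 + 29.1875 = ΔG·(1 − c^5)/(1 − c) = 467 × (1 − 0.03125)/0.5 ≈ ¥905 trillion.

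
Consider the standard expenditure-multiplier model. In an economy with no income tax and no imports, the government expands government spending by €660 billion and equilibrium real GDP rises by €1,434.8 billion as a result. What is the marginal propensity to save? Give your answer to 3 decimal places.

Implied spending multiplier k = ΔY/ΔG = 1,434.8/660 ≈ 2.1739.
Since k = 1/(1 − MPC), MPC = 1 − 1/k = 1 − ΔG/ΔY = 1 − 660/1,434.8 ≈ 0.540.
MPS = 1 − MPC = 0.460.

0.460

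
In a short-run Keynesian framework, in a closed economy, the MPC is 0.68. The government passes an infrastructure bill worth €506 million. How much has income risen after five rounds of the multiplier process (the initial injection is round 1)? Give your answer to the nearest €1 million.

Round 1 adds ΔG = €506 million; each later round is MPC = 0.68 times the previous.
After 5 rounds: 506 + 344.08 + 233.9744 + 159.102592 + 108.18976256 = ΔG·(1 − c^5)/(1 − c) = 506 × (1 − 0.1453933568)/0.32 ≈ €1,351 million.

€1,351 million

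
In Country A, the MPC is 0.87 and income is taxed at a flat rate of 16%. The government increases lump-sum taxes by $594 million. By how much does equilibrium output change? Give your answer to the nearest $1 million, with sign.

A lump-sum tax change of +$594 million shifts disposable income by −$594 million; first-round consumption changes by −c × ΔT = −0.87 × (+$594 million) = −$516.78 million.
Expenditure multiplier = 1/(1 − c(1−t)) = 1/(1 − 0.87×0.84) = 1/0.2692 ≈ 3.715.
The tax multiplier is −c × k ≈ −3.232, so ΔY = k × (−c·ΔT) = (−$516.78 million) / 0.2692 ≈ −$1,920 million.

−$1,920 million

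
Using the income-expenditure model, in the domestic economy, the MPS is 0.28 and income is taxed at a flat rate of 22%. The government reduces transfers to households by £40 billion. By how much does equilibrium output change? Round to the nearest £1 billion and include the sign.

−£66 billion

MPC = 1 − MPS = 1 − 0.28 = 0.72.
The transfer change shifts disposable income by −£40 billion, so first-round consumption changes by c·ΔTR = 0.72 × (−£40 billion) = −£28.8 billion.
Expenditure multiplier = 1/(1 − c(1−t)) = 1/(1 − 0.72×0.78) = 1/0.4384 ≈ 2.281.
The transfer multiplier is c × k ≈ 1.642, so ΔY = k × (c·ΔTR) = (−£28.8 billion) / 0.4384 ≈ −£66 billion.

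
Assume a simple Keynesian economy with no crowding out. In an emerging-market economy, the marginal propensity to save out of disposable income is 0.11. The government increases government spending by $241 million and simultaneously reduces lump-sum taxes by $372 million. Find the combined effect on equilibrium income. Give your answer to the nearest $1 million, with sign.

MPC = 1 − MPS = 1 − 0.11 = 0.89.
Expenditure multiplier = 1/(1 − MPC) = 1/(1 − 0.89) = 1/0.11 ≈ 9.091.
ΔG contributes k·ΔG = (+$241 million) / 0.11 ≈ +$2,190.9 million.
ΔT of −$372 million changes first-round spending by −c·ΔT = +$331.08 million, contributing k·(−c·ΔT) = (+$331.08 million) / 0.11 ≈ +$3,009.8 million.
Net ΔY = k(ΔG − c·ΔT) = (+$572.08 million) / 0.11 ≈ +$5,201 million.

+$5,201 million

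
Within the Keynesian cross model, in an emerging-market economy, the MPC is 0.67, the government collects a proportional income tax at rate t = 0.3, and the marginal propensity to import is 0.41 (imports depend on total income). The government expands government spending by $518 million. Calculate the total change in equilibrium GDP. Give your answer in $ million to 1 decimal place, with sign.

+$550.5 million

Spending multiplier = 1/(1 − c(1−t) + m) = 1/(1 − 0.67×0.7 + 0.41) = 1/0.941 ≈ 1.063.
ΔY = k × ΔG = (+$518 million) / 0.941 ≈ +$550.5 million.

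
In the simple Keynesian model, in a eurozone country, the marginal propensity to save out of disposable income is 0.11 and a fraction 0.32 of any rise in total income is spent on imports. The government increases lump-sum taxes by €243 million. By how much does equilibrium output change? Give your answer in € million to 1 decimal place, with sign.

−€503.0 million

MPC = 1 − MPS = 1 − 0.11 = 0.89.
A lump-sum tax change of +€243 million shifts disposable income by −€243 million; first-round consumption changes by −c × ΔT = −0.89 × (+€243 million) = −€216.27 million.
Expenditure multiplier = 1/(1 − c + m) = 1/(1 − 0.89 + 0.32) = 1/0.43 ≈ 2.326.
The tax multiplier is −c × k ≈ −2.07, so ΔY = k × (−c·ΔT) = (−€216.27 million) / 0.43 ≈ −€503 million.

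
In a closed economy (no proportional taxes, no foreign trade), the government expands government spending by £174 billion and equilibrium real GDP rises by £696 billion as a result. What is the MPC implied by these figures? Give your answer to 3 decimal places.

Implied spending multiplier k = ΔY/ΔG = 696/174 = 4.
Since k = 1/(1 − MPC), MPC = 1 − 1/k = 1 − ΔG/ΔY = 1 − 174/696 = 0.750.

0.750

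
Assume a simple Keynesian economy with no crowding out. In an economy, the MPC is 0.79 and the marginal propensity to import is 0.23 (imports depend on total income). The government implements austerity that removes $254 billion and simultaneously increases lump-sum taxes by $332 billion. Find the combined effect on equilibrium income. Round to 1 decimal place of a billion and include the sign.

Expenditure multiplier = 1/(1 − c + m) = 1/(1 − 0.79 + 0.23) = 1/0.44 ≈ 2.273.
ΔG contributes k·ΔG = (−$254 billion) / 0.44 ≈ −$577.3 billion.
ΔT of +$332 billion changes first-round spending by −c·ΔT = −$262.28 billion, contributing k·(−c·ΔT) = (−$262.28 billion) / 0.44 ≈ −$596.1 billion.
Net ΔY = k(ΔG − c·ΔT) = (−$516.28 billion) / 0.44 ≈ −$1,173.4 billion.

−$1,173.4 billion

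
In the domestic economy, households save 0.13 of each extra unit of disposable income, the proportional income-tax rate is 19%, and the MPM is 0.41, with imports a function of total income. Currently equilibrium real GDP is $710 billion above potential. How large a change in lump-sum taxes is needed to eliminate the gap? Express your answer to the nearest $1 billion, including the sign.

+$576 billion

MPC = 1 − MPS = 1 − 0.13 = 0.87.
Spending multiplier = 1/(1 − c(1−t) + m) = 1/(1 − 0.87×0.81 + 0.41) = 1/0.7053 ≈ 1.418.
Tax multiplier = −c·k = −0.87/0.7053 ≈ −1.234. Need ΔY = −$710 billion, so ΔT = ΔY/(−c·k) = −(−$710 billion) × 0.7053 / 0.87 ≈ +$576 billion.
The government should raise lump-sum taxes by $576 billion.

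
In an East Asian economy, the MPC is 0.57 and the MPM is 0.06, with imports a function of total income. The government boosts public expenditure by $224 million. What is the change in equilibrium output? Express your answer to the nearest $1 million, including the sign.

Spending multiplier = 1/(1 − c + m) = 1/(1 − 0.57 + 0.06) = 1/0.49 ≈ 2.041.
ΔY = k × ΔG = (+$224 million) / 0.49 ≈ +$457 million.

+$457 million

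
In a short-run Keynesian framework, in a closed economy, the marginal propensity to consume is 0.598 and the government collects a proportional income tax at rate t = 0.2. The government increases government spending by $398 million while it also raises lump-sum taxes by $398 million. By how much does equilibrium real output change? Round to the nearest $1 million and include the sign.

Expenditure multiplier = 1/(1 − c(1−t)) = 1/(1 − 0.598×0.8) = 1/0.5216 ≈ 1.917.
ΔG contributes k·ΔG = (+$398 million) / 0.5216 ≈ +$763 million.
ΔT of +$398 million changes first-round spending by −c·ΔT = −$238.004 million, contributing k·(−c·ΔT) = (−$238.004 million) / 0.5216 ≈ −$456.3 million.
Net ΔY = k(ΔG − c·ΔT) = (+$159.996 million) / 0.5216 ≈ +$307 million.

+$307 million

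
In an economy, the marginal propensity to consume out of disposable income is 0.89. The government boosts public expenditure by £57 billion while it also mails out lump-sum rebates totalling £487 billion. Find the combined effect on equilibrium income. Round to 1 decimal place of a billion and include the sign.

Expenditure multiplier = 1/(1 − MPC) = 1/(1 − 0.89) = 1/0.11 ≈ 9.091.
ΔG contributes k·ΔG = (+£57 billion) / 0.11 ≈ +£518.2 billion.
ΔT of −£487 billion changes first-round spending by −c·ΔT = +£433.43 billion, contributing k·(−c·ΔT) = (+£433.43 billion) / 0.11 ≈ +£3,940.3 billion.
Net ΔY = k(ΔG − c·ΔT) = (+£490.43 billion) / 0.11 ≈ +£4,458.5 billion.

+£4,458.5 billion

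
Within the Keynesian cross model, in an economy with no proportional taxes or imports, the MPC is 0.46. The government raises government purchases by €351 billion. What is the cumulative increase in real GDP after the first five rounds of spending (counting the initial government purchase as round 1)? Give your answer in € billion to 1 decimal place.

Round 1 adds ΔG = €351 billion; each later round is MPC = 0.46 times the previous.
After 5 rounds: 351 + 161.46 + 74.2716 + 34.164936 + 15.71587056 = ΔG·(1 − c^5)/(1 − c) = 351 × (1 − 0.0205962976)/0.54 ≈ €636.6 billion.

€636.6 billion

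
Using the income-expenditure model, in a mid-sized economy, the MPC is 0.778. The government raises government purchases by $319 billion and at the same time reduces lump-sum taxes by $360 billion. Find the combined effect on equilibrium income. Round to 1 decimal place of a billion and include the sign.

+$2,698.6 billion

Expenditure multiplier = 1/(1 − MPC) = 1/(1 − 0.778) = 1/0.222 ≈ 4.505.
ΔG contributes k·ΔG = (+$319 billion) / 0.222 ≈ +$1,436.9 billion.
ΔT of −$360 billion changes first-round spending by −c·ΔT = +$280.08 billion, contributing k·(−c·ΔT) = (+$280.08 billion) / 0.222 ≈ +$1,261.6 billion.
Net ΔY = k(ΔG − c·ΔT) = (+$599.08 billion) / 0.222 ≈ +$2,698.6 billion.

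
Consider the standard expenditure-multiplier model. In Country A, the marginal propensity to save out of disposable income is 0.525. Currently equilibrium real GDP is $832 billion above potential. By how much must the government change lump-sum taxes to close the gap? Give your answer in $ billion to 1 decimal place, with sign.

MPC = 1 − MPS = 1 − 0.525 = 0.475.
Spending multiplier = 1/(1 − MPC) = 1/(1 − 0.475) = 1/0.525 ≈ 1.905.
Tax multiplier = −c·k = −0.475/0.525 ≈ −0.905. Need ΔY = −$832 billion, so ΔT = ΔY/(−c·k) = −(−$832 billion) × 0.525 / 0.475 ≈ +$919.6 billion.
The government should raise lump-sum taxes by $919.6 billion.

+$919.6 billion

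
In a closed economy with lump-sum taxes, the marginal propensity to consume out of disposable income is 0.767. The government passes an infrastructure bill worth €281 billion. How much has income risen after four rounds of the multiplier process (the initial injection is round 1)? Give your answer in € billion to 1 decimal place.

€788.6 billion

Round 1 adds ΔG = €281 billion; each later round is MPC = 0.767 times the previous.
After 4 rounds: 281 + 215.527 + 165.309209 + 126.792163303 = ΔG·(1 − c^4)/(1 − c) = 281 × (1 − 0.346083947521)/0.233 ≈ €788.6 billion.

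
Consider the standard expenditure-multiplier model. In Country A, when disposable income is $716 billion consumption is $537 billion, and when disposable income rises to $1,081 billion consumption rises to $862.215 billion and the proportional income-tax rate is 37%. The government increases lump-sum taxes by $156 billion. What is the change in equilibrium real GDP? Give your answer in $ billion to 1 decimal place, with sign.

MPC = ΔC/ΔYd = (862.215 − 537)/(1,081 − 716) = 325.215/365 = 0.891.
A lump-sum tax change of +$156 billion shifts disposable income by −$156 billion; first-round consumption changes by −c × ΔT = −0.891 × (+$156 billion) = −$138.996 billion.
Expenditure multiplier = 1/(1 − c(1−t)) = 1/(1 − 0.891×0.63) = 1/0.43867 ≈ 2.28.
The tax multiplier is −c × k ≈ −2.031, so ΔY = k × (−c·ΔT) = (−$138.996 billion) / 0.43867 ≈ −$316.9 billion.

−$316.9 billion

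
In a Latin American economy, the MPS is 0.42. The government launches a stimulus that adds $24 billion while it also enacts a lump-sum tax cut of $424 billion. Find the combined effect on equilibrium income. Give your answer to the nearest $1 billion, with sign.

MPC = 1 − MPS = 1 − 0.42 = 0.58.
Expenditure multiplier = 1/(1 − MPC) = 1/(1 − 0.58) = 1/0.42 ≈ 2.381.
ΔG contributes k·ΔG = (+$24 billion) / 0.42 ≈ +$57.1 billion.
ΔT of −$424 billion changes first-round spending by −c·ΔT = +$245.92 billion, contributing k·(−c·ΔT) = (+$245.92 billion) / 0.42 ≈ +$585.5 billion.
Net ΔY = k(ΔG − c·ΔT) = (+$269.92 billion) / 0.42 ≈ +$643 billion.

+$643 billion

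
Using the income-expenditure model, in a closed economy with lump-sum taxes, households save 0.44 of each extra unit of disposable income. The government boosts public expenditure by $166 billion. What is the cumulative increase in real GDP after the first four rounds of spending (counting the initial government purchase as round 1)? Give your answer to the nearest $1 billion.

$340 billion

MPC = 1 − MPS = 1 − 0.44 = 0.56.
Round 1 adds ΔG = $166 billion; each later round is MPC = 0.56 times the previous.
After 4 rounds: 166 + 92.96 + 52.0576 + 29.152256 = ΔG·(1 − c^4)/(1 − c) = 166 × (1 − 0.09834496)/0.44 ≈ $340 billion.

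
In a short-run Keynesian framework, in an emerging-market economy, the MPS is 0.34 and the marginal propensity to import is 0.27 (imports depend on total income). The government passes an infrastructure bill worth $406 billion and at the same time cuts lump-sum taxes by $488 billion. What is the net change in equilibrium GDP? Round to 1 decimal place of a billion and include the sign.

MPC = 1 − MPS = 1 − 0.34 = 0.66.
Expenditure multiplier = 1/(1 − c + m) = 1/(1 − 0.66 + 0.27) = 1/0.61 ≈ 1.639.
ΔG contributes k·ΔG = (+$406 billion) / 0.61 ≈ +$665.6 billion.
ΔT of −$488 billion changes first-round spending by −c·ΔT = +$322.08 billion, contributing k·(−c·ΔT) = (+$322.08 billion) / 0.61 = +$528 billion.
Net ΔY = k(ΔG − c·ΔT) = (+$728.08 billion) / 0.61 ≈ +$1,193.6 billion.

+$1,193.6 billion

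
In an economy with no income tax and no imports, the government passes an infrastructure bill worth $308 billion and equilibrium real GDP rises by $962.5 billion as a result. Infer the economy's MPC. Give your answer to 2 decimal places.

0.68

Implied spending multiplier k = ΔY/ΔG = 962.5/308 = 3.125.
Since k = 1/(1 − MPC), MPC = 1 − 1/k = 1 − ΔG/ΔY = 1 − 308/962.5 = 0.68.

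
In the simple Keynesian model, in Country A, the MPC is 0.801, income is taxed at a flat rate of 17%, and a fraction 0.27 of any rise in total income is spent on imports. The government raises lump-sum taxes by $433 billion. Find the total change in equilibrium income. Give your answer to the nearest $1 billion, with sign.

A lump-sum tax change of +$433 billion shifts disposable income by −$433 billion; first-round consumption changes by −c × ΔT = −0.801 × (+$433 billion) = −$346.833 billion.
Expenditure multiplier = 1/(1 − c(1−t) + m) = 1/(1 − 0.801×0.83 + 0.27) = 1/0.60517 ≈ 1.652.
The tax multiplier is −c × k ≈ −1.324, so ΔY = k × (−c·ΔT) = (−$346.833 billion) / 0.60517 ≈ −$573 billion.

−$573 billion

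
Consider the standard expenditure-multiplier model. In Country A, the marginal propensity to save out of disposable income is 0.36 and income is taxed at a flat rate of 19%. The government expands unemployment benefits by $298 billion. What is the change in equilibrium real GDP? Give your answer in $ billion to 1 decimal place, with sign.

+$396.0 billion

MPC = 1 − MPS = 1 − 0.36 = 0.64.
The transfer change shifts disposable income by +$298 billion, so first-round consumption changes by c·ΔTR = 0.64 × (+$298 billion) = +$190.72 billion.
Expenditure multiplier = 1/(1 − c(1−t)) = 1/(1 − 0.64×0.81) = 1/0.4816 ≈ 2.076.
The transfer multiplier is c × k ≈ 1.329, so ΔY = k × (c·ΔTR) = (+$190.72 billion) / 0.4816 ≈ +$396 billion.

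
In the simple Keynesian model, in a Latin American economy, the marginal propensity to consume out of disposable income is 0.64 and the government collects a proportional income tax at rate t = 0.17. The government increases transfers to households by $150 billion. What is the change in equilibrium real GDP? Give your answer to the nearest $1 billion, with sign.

+$205 billion

The transfer change shifts disposable income by +$150 billion, so first-round consumption changes by c·ΔTR = 0.64 × (+$150 billion) = +$96 billion.
Expenditure multiplier = 1/(1 − c(1−t)) = 1/(1 − 0.64×0.83) = 1/0.4688 ≈ 2.133.
The transfer multiplier is c × k ≈ 1.365, so ΔY = k × (c·ΔTR) = (+$96 billion) / 0.4688 ≈ +$205 billion.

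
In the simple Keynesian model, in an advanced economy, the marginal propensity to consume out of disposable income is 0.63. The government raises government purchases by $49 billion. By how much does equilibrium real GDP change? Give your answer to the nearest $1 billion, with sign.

+$132 billion

Expenditure multiplier = 1/(1 − MPC) = 1/(1 − 0.63) = 1/0.37 ≈ 2.703.
ΔY = k × ΔG = (+$49 billion) / 0.37 ≈ +$132 billion.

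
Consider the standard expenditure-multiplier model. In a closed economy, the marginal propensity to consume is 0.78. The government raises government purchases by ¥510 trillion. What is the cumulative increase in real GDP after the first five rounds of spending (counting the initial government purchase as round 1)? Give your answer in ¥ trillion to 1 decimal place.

Round 1 adds ΔG = ¥510 trillion; each later round is MPC = 0.78 times the previous.
After 5 rounds: 510 + 397.8 + 310.284 + 242.02152 + 188.7767856 = ΔG·(1 − c^5)/(1 − c) = 510 × (1 − 0.2887174368)/0.22 ≈ ¥1,648.9 trillion.

¥1,648.9 trillion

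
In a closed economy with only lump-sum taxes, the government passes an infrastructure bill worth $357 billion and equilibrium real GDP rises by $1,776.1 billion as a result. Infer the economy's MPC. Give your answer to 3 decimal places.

0.799

Implied spending multiplier k = ΔY/ΔG = 1,776.1/357 ≈ 4.9751.
Since k = 1/(1 − MPC), MPC = 1 − 1/k = 1 − ΔG/ΔY = 1 − 357/1,776.1 ≈ 0.799.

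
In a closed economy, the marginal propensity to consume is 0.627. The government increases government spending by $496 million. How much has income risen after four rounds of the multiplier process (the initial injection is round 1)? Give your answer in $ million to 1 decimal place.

$1,124.2 million

Round 1 adds ΔG = $496 million; each later round is MPC = 0.627 times the previous.
After 4 rounds: 496 + 310.992 + 194.991984 + 122.259973968 = ΔG·(1 − c^4)/(1 − c) = 496 × (1 − 0.154550410641)/0.373 ≈ $1,124.2 million.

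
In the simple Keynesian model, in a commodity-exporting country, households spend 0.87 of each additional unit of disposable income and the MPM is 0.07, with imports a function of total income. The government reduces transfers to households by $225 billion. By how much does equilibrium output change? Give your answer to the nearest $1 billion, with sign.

The transfer change shifts disposable income by −$225 billion, so first-round consumption changes by c·ΔTR = 0.87 × (−$225 billion) = −$195.75 billion.
Expenditure multiplier = 1/(1 − c + m) = 1/(1 − 0.87 + 0.07) = 1/0.2 = 5.
The transfer multiplier is c × k = 4.35, so ΔY = k × (c·ΔTR) = (−$195.75 billion) / 0.2 ≈ −$979 billion.

−$979 billion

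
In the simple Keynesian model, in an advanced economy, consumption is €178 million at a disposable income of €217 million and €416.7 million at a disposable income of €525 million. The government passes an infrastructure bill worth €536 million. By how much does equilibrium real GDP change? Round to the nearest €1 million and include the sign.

+€2,382 million

MPC = ΔC/ΔYd = (416.7 − 178)/(525 − 217) = 238.7/308 = 0.775.
Government-spending multiplier = 1/(1 − MPC) = 1/(1 − 0.775) = 1/0.225 ≈ 4.444.
ΔY = k × ΔG = (+€536 million) / 0.225 ≈ +€2,382 million.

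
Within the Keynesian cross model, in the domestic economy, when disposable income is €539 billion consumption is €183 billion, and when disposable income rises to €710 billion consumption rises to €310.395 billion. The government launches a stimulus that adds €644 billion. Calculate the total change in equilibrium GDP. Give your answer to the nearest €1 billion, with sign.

MPC = ΔC/ΔYd = (310.395 − 183)/(710 − 539) = 127.395/171 = 0.745.
Government-spending multiplier = 1/(1 − MPC) = 1/(1 − 0.745) = 1/0.255 ≈ 3.922.
ΔY = k × ΔG = (+€644 billion) / 0.255 ≈ +€2,525 billion.

+€2,525 billion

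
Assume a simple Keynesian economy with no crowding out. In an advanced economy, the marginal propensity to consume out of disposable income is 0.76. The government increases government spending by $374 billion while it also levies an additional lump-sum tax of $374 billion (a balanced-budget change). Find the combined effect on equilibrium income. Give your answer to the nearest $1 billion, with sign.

Expenditure multiplier = 1/(1 − MPC) = 1/(1 − 0.76) = 1/0.24 ≈ 4.167.
ΔG contributes k·ΔG = (+$374 billion) / 0.24 ≈ +$1,558.3 billion.
ΔT of +$374 billion changes first-round spending by −c·ΔT = −$284.24 billion, contributing k·(−c·ΔT) = (−$284.24 billion) / 0.24 ≈ −$1,184.3 billion.
With ΔG = ΔT and no other leakages, the balanced-budget multiplier is 1, so ΔY = ΔG = +$374 billion.

+$374 billion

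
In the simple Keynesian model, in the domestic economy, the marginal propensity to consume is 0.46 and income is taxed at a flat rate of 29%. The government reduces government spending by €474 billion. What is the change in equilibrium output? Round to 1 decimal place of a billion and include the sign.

−€703.9 billion

Government-spending multiplier = 1/(1 − c(1−t)) = 1/(1 − 0.46×0.71) = 1/0.6734 ≈ 1.485.
ΔY = k × ΔG = (−€474 billion) / 0.6734 ≈ −€703.9 billion.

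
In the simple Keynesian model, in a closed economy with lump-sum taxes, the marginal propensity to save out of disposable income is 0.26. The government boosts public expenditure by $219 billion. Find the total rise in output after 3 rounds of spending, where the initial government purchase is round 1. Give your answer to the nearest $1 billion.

MPC = 1 − MPS = 1 − 0.26 = 0.74.
Round 1 adds ΔG = $219 billion; each later round is MPC = 0.74 times the previous.
After 3 rounds: 219 + 162.06 + 119.9244 = ΔG·(1 − c^3)/(1 − c) = 219 × (1 − 0.405224)/0.26 ≈ $501 billion.

$501 billion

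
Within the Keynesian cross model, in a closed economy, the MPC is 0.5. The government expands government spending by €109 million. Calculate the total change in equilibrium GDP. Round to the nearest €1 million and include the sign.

Government-spending multiplier = 1/(1 − MPC) = 1/(1 − 0.5) = 1/0.5 = 2.
ΔY = k × ΔG = (+€109 million) / 0.5 = +€218 million.

+€218 million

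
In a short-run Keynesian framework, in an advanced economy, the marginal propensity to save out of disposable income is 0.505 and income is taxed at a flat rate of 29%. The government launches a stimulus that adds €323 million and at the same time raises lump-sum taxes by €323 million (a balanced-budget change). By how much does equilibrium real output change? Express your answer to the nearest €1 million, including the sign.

+€252 million

MPC = 1 − MPS = 1 − 0.505 = 0.495.
Expenditure multiplier = 1/(1 − c(1−t)) = 1/(1 − 0.495×0.71) = 1/0.64855 ≈ 1.542.
ΔG contributes k·ΔG = (+€323 million) / 0.64855 ≈ +€498 million.
ΔT of +€323 million changes first-round spending by −c·ΔT = −€159.885 million, contributing k·(−c·ΔT) = (−€159.885 million) / 0.64855 ≈ −€246.5 million.
Net ΔY = k(ΔG − c·ΔT) = (+€163.115 million) / 0.64855 ≈ +€252 million.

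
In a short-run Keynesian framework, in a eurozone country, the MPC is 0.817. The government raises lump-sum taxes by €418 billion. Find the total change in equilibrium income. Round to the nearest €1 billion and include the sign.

A lump-sum tax change of +€418 billion shifts disposable income by −€418 billion; first-round consumption changes by −c × ΔT = −0.817 × (+€418 billion) = −€341.506 billion.
Expenditure multiplier = 1/(1 − MPC) = 1/(1 − 0.817) = 1/0.183 ≈ 5.464.
The tax multiplier is −c × k ≈ −4.464, so ΔY = k × (−c·ΔT) = (−€341.506 billion) / 0.183 ≈ −€1,866 billion.

−€1,866 billion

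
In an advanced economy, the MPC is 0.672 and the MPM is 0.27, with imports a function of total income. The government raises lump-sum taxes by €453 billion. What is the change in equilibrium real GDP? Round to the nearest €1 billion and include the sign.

−€509 billion

A lump-sum tax change of +€453 billion shifts disposable income by −€453 billion; first-round consumption changes by −c × ΔT = −0.672 × (+€453 billion) = −€304.416 billion.
Expenditure multiplier = 1/(1 − c + m) = 1/(1 − 0.672 + 0.27) = 1/0.598 ≈ 1.672.
The tax multiplier is −c × k ≈ −1.124, so ΔY = k × (−c·ΔT) = (−€304.416 billion) / 0.598 ≈ −€509 billion.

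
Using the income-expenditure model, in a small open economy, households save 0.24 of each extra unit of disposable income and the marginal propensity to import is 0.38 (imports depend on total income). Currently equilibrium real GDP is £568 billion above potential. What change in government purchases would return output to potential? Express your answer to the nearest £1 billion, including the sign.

−£352 billion

MPC = 1 − MPS = 1 − 0.24 = 0.76.
Spending multiplier = 1/(1 − c + m) = 1/(1 − 0.76 + 0.38) = 1/0.62 ≈ 1.613.
Need ΔY = −£568 billion, so ΔG = ΔY/k = (−£568 billion) × 0.62 ≈ −£352 billion.
The government should cut government purchases by £352 billion.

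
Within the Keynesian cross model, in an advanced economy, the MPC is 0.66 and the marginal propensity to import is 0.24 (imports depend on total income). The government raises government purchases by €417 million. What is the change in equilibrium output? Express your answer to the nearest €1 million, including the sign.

+€719 million

Government-spending multiplier = 1/(1 − c + m) = 1/(1 − 0.66 + 0.24) = 1/0.58 ≈ 1.724.
ΔY = k × ΔG = (+€417 million) / 0.58 ≈ +€719 million.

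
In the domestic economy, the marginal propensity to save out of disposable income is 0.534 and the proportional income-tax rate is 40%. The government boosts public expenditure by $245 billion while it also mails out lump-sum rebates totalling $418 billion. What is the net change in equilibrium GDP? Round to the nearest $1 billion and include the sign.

MPC = 1 − MPS = 1 − 0.534 = 0.466.
Expenditure multiplier = 1/(1 − c(1−t)) = 1/(1 − 0.466×0.6) = 1/0.7204 ≈ 1.388.
ΔG contributes k·ΔG = (+$245 billion) / 0.7204 ≈ +$340.1 billion.
ΔT of −$418 billion changes first-round spending by −c·ΔT = +$194.788 billion, contributing k·(−c·ΔT) = (+$194.788 billion) / 0.7204 ≈ +$270.4 billion.
Net ΔY = k(ΔG − c·ΔT) = (+$439.788 billion) / 0.7204 ≈ +$610 billion.

+$610 billion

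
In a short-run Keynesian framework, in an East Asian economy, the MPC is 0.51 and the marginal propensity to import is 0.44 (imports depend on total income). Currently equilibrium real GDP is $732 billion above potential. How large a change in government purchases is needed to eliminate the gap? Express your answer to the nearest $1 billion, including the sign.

Spending multiplier = 1/(1 − c + m) = 1/(1 − 0.51 + 0.44) = 1/0.93 ≈ 1.075.
Need ΔY = −$732 billion, so ΔG = ΔY/k = (−$732 billion) × 0.93 ≈ −$681 billion.
The government should cut government purchases by $681 billion.

−$681 billion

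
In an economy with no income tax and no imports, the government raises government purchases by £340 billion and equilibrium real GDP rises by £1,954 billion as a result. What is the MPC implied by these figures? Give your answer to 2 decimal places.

0.83

Implied spending multiplier k = ΔY/ΔG = 1,954/340 ≈ 5.7471.
Since k = 1/(1 − MPC), MPC = 1 − 1/k = 1 − ΔG/ΔY = 1 − 340/1,954 ≈ 0.83.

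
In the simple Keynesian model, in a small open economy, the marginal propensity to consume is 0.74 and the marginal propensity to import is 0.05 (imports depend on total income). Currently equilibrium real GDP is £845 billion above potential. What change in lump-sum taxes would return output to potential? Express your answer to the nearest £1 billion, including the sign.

+£354 billion

Spending multiplier = 1/(1 − c + m) = 1/(1 − 0.74 + 0.05) = 1/0.31 ≈ 3.226.
Tax multiplier = −c·k = −0.74/0.31 ≈ −2.387. Need ΔY = −£845 billion, so ΔT = ΔY/(−c·k) = −(−£845 billion) × 0.31 / 0.74 ≈ +£354 billion.
The government should raise lump-sum taxes by £354 billion.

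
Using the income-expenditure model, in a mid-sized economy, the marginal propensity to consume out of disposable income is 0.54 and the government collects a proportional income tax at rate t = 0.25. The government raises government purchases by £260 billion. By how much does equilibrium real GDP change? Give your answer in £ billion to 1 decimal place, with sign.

Government-spending multiplier = 1/(1 − c(1−t)) = 1/(1 − 0.54×0.75) = 1/0.595 ≈ 1.681.
ΔY = k × ΔG = (+£260 billion) / 0.595 ≈ +£437 billion.

+£437.0 billion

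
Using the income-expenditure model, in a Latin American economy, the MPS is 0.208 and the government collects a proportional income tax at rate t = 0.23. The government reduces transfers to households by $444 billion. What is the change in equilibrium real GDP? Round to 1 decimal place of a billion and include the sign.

−$901.3 billion

MPC = 1 − MPS = 1 − 0.208 = 0.792.
The transfer change shifts disposable income by −$444 billion, so first-round consumption changes by c·ΔTR = 0.792 × (−$444 billion) = −$351.648 billion.
Expenditure multiplier = 1/(1 − c(1−t)) = 1/(1 − 0.792×0.77) = 1/0.39016 ≈ 2.563.
The transfer multiplier is c × k ≈ 2.03, so ΔY = k × (c·ΔTR) = (−$351.648 billion) / 0.39016 ≈ −$901.3 billion.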